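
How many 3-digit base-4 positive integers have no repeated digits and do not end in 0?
Last digit: 3 nonzero choices. First digit: 2 (nonzero, ≠last). Middle 1: P(2,1) = 2. Total = 12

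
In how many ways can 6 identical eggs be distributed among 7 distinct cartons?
C(6+7-1, 7-1) = C(12, 6) = 924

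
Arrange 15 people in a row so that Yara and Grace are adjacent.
Treat as block: (15-1)! × 2! = 87178291200 × 2 = 174356582400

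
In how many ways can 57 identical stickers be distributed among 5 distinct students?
C(57+5-1, 5-1) = C(61, 4) = 521855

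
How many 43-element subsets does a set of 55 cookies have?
C(55,43) = 55!/(43!×12!) = 438729741450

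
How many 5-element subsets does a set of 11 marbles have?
C(11,5) = 11!/(5!×6!) = 462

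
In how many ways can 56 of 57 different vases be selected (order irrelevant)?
C(57,56) = 57!/(56!×1!) = 57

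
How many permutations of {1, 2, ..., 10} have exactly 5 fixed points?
Choose the 5 fixed points C(10,5) = 252, derange the rest: !5 = Σ_{j=0}^{5} (-1)^j·5!/j! = 120 - 120 + 60 - 20 + 5 - 1 = 44. Product = 252 × 44 = 11088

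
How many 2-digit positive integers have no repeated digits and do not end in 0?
Last digit: 9 nonzero choices. First digit: 8 (nonzero, ≠last). Middle 0: P(8,0) = 1. Total = 72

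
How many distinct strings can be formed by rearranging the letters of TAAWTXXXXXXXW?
13! / (2! × 2! × 7! × 2!) = 154440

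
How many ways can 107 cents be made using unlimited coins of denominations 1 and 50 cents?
Coefficient of x^107 in 1/(1-x^1) · 1/(1-x^50). Use j coins of 50 for j = 0..⌊107/50⌋ = 2, the rest in 1s: 2 + 1 = 3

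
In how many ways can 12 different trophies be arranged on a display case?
12! = 479001600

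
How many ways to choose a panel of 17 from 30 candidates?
C(30,17) = 30!/(17!×13!) = 119759850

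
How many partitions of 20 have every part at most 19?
Let r_j(i) = number of partitions of i into parts ≤ j, for i = 0..20. r_1(i) = 1 for all i; r_j(i) = r_{j-1}(i) + r_j(i-j). Rows j = 2..19: ≤2: 1 1 2 2 3 3 4 4 5 5 6 6 7 7 8 8 9 9 10 10 11; ≤3: 1 1 2 3 4 5 7 8 10 12 14 16 19 21 24 27 30 33 37 40 44; ≤4: 1 1 2 3 5 6 9 11 15 18 23 27 34 39 47 54 64 72 84 94 108; ≤5: 1 1 2 3 5 7 10 13 18 23 30 37 47 57 70 84 101 119 141 164 192; ≤6: 1 1 2 3 5 7 11 14 20 26 35 44 58 71 90 110 136 163 199 235 282; ≤7: 1 1 2 3 5 7 11 15 21 28 38 49 65 82 105 131 164 201 248 300 364; ≤8: 1 1 2 3 5 7 11 15 22 29 40 52 70 89 116 146 186 230 288 352 434; ≤9: 1 1 2 3 5 7 11 15 22 30 41 54 73 94 123 157 201 252 318 393 488; ≤10: 1 1 2 3 5 7 11 15 22 30 42 55 75 97 128 164 212 267 340 423 530; ≤11: 1 1 2 3 5 7 11 15 22 30 42 56 76 99 131 169 219 278 355 445 560; ≤12: 1 1 2 3 5 7 11 15 22 30 42 56 77 100 133 172 224 285 366 460 582; ≤13: 1 1 2 3 5 7 11 15 22 30 42 56 77 101 134 174 227 290 373 471 597; ≤14: 1 1 2 3 5 7 11 15 22 30 42 56 77 101 135 175 229 293 378 478 608; ≤15: 1 1 2 3 5 7 11 15 22 30 42 56 77 101 135 176 230 295 381 483 615; ≤16: 1 1 2 3 5 7 11 15 22 30 42 56 77 101 135 176 231 296 383 486 620; ≤17: 1 1 2 3 5 7 11 15 22 30 42 56 77 101 135 176 231 297 384 488 623; ≤18: 1 1 2 3 5 7 11 15 22 30 42 56 77 101 135 176 231 297 385 489 625; ≤19: 1 1 2 3 5 7 11 15 22 30 42 56 77 101 135 176 231 297 385 490 626. r_19(20) = 626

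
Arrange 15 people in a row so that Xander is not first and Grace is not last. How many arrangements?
By inclusion-exclusion: 15! - 2×(15-1)! + (15-2)! = 1307674368000 - 174356582400 + 6227020800 = 1139544806400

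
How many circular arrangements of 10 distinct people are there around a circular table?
Circular: fix one position, arrange the rest. (10-1)! = 362880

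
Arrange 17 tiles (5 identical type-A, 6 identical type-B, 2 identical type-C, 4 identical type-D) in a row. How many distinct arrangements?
17! / (5! × 6! × 2! × 4!) = 85765680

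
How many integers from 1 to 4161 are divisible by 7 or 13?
⌊4161/7⌋ + ⌊4161/13⌋ - ⌊4161/91⌋ = 594 + 320 - 45 = 869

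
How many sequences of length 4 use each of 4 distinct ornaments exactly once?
4! = 24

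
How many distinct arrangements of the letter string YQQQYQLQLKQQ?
12! / (2! × 7! × 1! × 2!) = 23760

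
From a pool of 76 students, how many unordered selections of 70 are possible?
C(76,70) = 76!/(70!×6!) = 218618940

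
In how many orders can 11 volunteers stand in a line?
11! = 39916800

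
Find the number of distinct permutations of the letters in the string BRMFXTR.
7! / (1! × 1! × 1! × 1! × 2! × 1!) = 2520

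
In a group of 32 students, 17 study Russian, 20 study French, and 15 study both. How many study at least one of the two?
|A∪B| = |A| + |B| - |A∩B| = 17 + 20 - 15 = 22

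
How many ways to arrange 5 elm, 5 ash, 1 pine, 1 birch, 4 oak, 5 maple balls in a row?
21! / (5! × 5! × 1! × 1! × 4! × 5!) = 1231938227520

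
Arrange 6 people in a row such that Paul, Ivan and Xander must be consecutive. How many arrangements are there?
Treat the 3 as one block: (6-3+1)! × 3! = 24 × 6 = 144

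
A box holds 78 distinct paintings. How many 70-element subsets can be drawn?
C(78,70) = 78!/(70!×8!) = 23446881315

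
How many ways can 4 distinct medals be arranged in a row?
4! = 24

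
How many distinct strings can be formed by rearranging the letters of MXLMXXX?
7! / (2! × 4! × 1!) = 105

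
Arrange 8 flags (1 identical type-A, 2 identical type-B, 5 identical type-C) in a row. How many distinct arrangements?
8! / (1! × 2! × 5!) = 168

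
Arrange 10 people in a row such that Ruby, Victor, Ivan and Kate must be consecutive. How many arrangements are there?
Treat the 4 as one block: (10-4+1)! × 4! = 5040 × 24 = 120960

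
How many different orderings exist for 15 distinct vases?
15! = 1307674368000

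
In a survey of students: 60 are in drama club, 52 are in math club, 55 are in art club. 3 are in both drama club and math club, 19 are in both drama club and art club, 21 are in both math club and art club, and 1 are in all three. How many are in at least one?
|A∪B∪C| = 60+52+55-3-19-21+1 = 125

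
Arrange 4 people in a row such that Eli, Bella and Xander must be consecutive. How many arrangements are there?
Treat the 3 as one block: (4-3+1)! × 3! = 2 × 6 = 12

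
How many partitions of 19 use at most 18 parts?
By conjugation, equals partitions of 19 into parts ≤ 18. Let r_j(i) = number of partitions of i into parts ≤ j, for i = 0..19. r_1(i) = 1 for all i; r_j(i) = r_{j-1}(i) + r_j(i-j). Rows j = 2..18: ≤2: 1 1 2 2 3 3 4 4 5 5 6 6 7 7 8 8 9 9 10 10; ≤3: 1 1 2 3 4 5 7 8 10 12 14 16 19 21 24 27 30 33 37 40; ≤4: 1 1 2 3 5 6 9 11 15 18 23 27 34 39 47 54 64 72 84 94; ≤5: 1 1 2 3 5 7 10 13 18 23 30 37 47 57 70 84 101 119 141 164; ≤6: 1 1 2 3 5 7 11 14 20 26 35 44 58 71 90 110 136 163 199 235; ≤7: 1 1 2 3 5 7 11 15 21 28 38 49 65 82 105 131 164 201 248 300; ≤8: 1 1 2 3 5 7 11 15 22 29 40 52 70 89 116 146 186 230 288 352; ≤9: 1 1 2 3 5 7 11 15 22 30 41 54 73 94 123 157 201 252 318 393; ≤10: 1 1 2 3 5 7 11 15 22 30 42 55 75 97 128 164 212 267 340 423; ≤11: 1 1 2 3 5 7 11 15 22 30 42 56 76 99 131 169 219 278 355 445; ≤12: 1 1 2 3 5 7 11 15 22 30 42 56 77 100 133 172 224 285 366 460; ≤13: 1 1 2 3 5 7 11 15 22 30 42 56 77 101 134 174 227 290 373 471; ≤14: 1 1 2 3 5 7 11 15 22 30 42 56 77 101 135 175 229 293 378 478; ≤15: 1 1 2 3 5 7 11 15 22 30 42 56 77 101 135 176 230 295 381 483; ≤16: 1 1 2 3 5 7 11 15 22 30 42 56 77 101 135 176 231 296 383 486; ≤17: 1 1 2 3 5 7 11 15 22 30 42 56 77 101 135 176 231 297 384 488; ≤18: 1 1 2 3 5 7 11 15 22 30 42 56 77 101 135 176 231 297 385 489. r_18(19) = 489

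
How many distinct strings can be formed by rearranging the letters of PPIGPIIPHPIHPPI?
15! / (7! × 1! × 2! × 5!) = 1081080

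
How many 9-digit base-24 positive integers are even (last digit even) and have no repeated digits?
Last∈{0,2,4,6,8,10,12,14,16,18,20,22}. Last=0: 19769460480. Last nonzero: 11×22×P(22,7) = 208009105920. Total = 227778566400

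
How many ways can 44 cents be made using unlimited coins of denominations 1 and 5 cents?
Coefficient of x^44 in 1/(1-x^1) · 1/(1-x^5). Use j coins of 5 for j = 0..⌊44/5⌋ = 8, the rest in 1s: 8 + 1 = 9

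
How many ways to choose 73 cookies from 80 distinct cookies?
C(80,73) = 80!/(73!×7!) = 3176716400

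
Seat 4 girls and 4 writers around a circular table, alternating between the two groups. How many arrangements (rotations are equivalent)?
Fix one of the girls: (4-1)! ways for the remaining girls, × 4! ways for the writers = 6 × 24 = 144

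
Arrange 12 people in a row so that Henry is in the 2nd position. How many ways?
Fix one position: (12-1)! = 39916800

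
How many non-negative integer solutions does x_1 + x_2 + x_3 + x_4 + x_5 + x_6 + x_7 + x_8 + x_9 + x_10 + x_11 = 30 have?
C(30+11-1, 11-1) = C(40, 10) = 847660528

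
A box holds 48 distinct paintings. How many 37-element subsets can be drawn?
C(48,37) = 48!/(37!×11!) = 22595200368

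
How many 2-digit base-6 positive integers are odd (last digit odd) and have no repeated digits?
Last∈{1,3,5}. Last=0: 0. Last nonzero: 3×4×P(4,0) = 12. Total = 12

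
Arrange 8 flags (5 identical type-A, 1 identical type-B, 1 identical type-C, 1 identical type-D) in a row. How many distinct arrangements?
8! / (5! × 1! × 1! × 1!) = 336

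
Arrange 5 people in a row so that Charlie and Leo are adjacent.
Treat as block: (5-1)! × 2! = 24 × 2 = 48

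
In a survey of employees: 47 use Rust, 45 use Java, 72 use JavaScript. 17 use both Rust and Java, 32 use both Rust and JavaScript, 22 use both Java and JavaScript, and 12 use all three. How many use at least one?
|A∪B∪C| = 47+45+72-17-32-22+12 = 105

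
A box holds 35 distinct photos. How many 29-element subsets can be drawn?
C(35,29) = 35!/(29!×6!) = 1623160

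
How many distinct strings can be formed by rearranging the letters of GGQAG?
5! / (3! × 1! × 1!) = 20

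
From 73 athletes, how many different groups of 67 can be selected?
C(73,67) = 73!/(67!×6!) = 170230452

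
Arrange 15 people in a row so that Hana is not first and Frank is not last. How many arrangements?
By inclusion-exclusion: 15! - 2×(15-1)! + (15-2)! = 1307674368000 - 174356582400 + 6227020800 = 1139544806400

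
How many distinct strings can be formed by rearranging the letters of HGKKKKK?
7! / (5! × 1! × 1!) = 42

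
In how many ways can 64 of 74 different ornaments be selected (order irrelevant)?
C(74,64) = 74!/(64!×10!) = 718406958841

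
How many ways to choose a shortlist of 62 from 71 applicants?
C(71,62) = 71!/(62!×9!) = 74473879480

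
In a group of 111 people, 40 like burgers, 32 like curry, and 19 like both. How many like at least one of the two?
|A∪B| = |A| + |B| - |A∩B| = 40 + 32 - 19 = 53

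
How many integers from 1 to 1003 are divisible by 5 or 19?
⌊1003/5⌋ + ⌊1003/19⌋ - ⌊1003/95⌋ = 200 + 52 - 10 = 242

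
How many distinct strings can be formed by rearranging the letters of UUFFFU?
6! / (3! × 3!) = 20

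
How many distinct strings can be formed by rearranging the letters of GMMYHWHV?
8! / (2! × 1! × 1! × 2! × 1! × 1!) = 10080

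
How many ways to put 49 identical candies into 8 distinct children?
C(49+8-1, 8-1) = C(56, 7) = 231917400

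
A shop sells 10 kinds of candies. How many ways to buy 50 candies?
C(50+10-1, 10-1) = C(59, 9) = 12565671261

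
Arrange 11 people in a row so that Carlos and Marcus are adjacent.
Treat as block: (11-1)! × 2! = 3628800 × 2 = 7257600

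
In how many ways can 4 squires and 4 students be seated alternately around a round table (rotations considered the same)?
Fix one of the squires: (4-1)! ways for the remaining squires, × 4! ways for the students = 6 × 24 = 144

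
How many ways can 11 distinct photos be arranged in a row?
11! = 39916800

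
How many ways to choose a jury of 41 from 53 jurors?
C(53,41) = 53!/(41!×12!) = 266783135710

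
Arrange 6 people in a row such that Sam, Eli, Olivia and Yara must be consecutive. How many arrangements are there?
Treat the 4 as one block: (6-4+1)! × 4! = 6 × 24 = 144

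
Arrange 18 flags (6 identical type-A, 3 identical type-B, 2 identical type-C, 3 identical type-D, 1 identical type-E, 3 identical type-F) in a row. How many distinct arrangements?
18! / (6! × 3! × 2! × 3! × 1! × 3!) = 20583763200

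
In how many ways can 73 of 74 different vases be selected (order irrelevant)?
C(74,73) = 74!/(73!×1!) = 74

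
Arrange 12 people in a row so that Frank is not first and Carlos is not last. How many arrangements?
By inclusion-exclusion: 12! - 2×(12-1)! + (12-2)! = 479001600 - 79833600 + 3628800 = 402796800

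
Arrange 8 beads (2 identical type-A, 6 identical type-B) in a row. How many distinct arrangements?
8! / (2! × 6!) = 28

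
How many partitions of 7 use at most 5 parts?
By conjugation, equals partitions of 7 into parts ≤ 5. Let r_j(i) = number of partitions of i into parts ≤ j, for i = 0..7. r_1(i) = 1 for all i; r_j(i) = r_{j-1}(i) + r_j(i-j). Rows j = 2..5: ≤2: 1 1 2 2 3 3 4 4; ≤3: 1 1 2 3 4 5 7 8; ≤4: 1 1 2 3 5 6 9 11; ≤5: 1 1 2 3 5 7 10 13. r_5(7) = 13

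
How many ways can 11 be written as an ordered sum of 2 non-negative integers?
C(11+2-1, 2-1) = C(12, 1) = 12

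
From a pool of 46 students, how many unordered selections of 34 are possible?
C(46,34) = 46!/(34!×12!) = 38910617655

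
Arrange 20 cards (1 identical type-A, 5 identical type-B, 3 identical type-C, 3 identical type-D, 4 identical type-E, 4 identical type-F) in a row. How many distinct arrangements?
20! / (1! × 5! × 3! × 3! × 4! × 4!) = 977728752000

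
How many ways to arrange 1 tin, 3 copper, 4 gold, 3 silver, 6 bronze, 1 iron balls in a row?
18! / (1! × 3! × 4! × 3! × 6! × 1!) = 10291881600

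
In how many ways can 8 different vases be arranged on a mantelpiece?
8! = 40320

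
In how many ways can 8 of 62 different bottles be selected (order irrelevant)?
C(62,8) = 62!/(8!×54!) = 3381098545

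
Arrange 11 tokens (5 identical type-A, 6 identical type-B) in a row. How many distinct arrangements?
11! / (5! × 6!) = 462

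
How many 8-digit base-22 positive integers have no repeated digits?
First digit: 21 choices (nonzero). Then descending: 21 × 21 × 20 × 19 × 18 × 17 × 16 × 15 = 12307075200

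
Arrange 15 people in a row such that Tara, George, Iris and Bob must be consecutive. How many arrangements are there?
Treat the 4 as one block: (15-4+1)! × 4! = 479001600 × 24 = 11496038400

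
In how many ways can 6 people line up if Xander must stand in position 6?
Fix one position: (6-1)! = 120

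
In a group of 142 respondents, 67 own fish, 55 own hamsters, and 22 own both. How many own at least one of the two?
|A∪B| = |A| + |B| - |A∩B| = 67 + 55 - 22 = 100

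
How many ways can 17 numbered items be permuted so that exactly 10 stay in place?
Choose the 10 fixed points C(17,10) = 19448, derange the rest: !7 = Σ_{j=0}^{7} (-1)^j·7!/j! = 5040 - 5040 + 2520 - 840 + 210 - 42 + 7 - 1 = 1854. Product = 19448 × 1854 = 36056592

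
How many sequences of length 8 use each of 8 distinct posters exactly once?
8! = 40320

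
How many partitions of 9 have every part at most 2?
Let r_j(i) = number of partitions of i into parts ≤ j, for i = 0..9. r_1(i) = 1 for all i; r_j(i) = r_{j-1}(i) + r_j(i-j). Rows j = 2..2: ≤2: 1 1 2 2 3 3 4 4 5 5. r_2(9) = 5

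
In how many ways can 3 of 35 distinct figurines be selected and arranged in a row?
P(35,3) = 35!/(35-3)! = 39270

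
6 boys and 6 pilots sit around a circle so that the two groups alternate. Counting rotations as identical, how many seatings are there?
Fix one of the boys: (6-1)! ways for the remaining boys, × 6! ways for the pilots = 120 × 720 = 86400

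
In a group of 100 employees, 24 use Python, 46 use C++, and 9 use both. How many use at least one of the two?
|A∪B| = |A| + |B| - |A∩B| = 24 + 46 - 9 = 61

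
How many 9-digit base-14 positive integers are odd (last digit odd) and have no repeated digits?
Last∈{1,3,5,7,9,11,13}. Last=0: 0. Last nonzero: 7×12×P(12,7) = 335301120. Total = 335301120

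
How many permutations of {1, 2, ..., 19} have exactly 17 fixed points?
Choose the 17 fixed points C(19,17) = 171, derange the rest: !2 = Σ_{j=0}^{2} (-1)^j·2!/j! = 2 - 2 + 1 = 1. Product = 171 × 1 = 171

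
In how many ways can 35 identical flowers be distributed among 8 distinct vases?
C(35+8-1, 8-1) = C(42, 7) = 26978328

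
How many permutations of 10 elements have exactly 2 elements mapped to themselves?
Choose the 2 fixed points C(10,2) = 45, derange the rest: !8 = Σ_{j=0}^{8} (-1)^j·8!/j! = 40320 - 40320 + 20160 - 6720 + 1680 - 336 + 56 - 8 + 1 = 14833. Product = 45 × 14833 = 667485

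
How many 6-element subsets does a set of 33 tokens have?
C(33,6) = 33!/(6!×27!) = 1107568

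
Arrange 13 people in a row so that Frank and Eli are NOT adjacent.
Total - adjacent = 13! - (13-1)!×2 = 6227020800 - 958003200 = 5269017600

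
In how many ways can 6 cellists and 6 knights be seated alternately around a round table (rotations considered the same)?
Fix one of the cellists: (6-1)! ways for the remaining cellists, × 6! ways for the knights = 120 × 720 = 86400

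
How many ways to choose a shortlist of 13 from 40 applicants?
C(40,13) = 40!/(13!×27!) = 12033222880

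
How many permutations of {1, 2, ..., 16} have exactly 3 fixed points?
Choose the 3 fixed points C(16,3) = 560, derange the rest: !13 = Σ_{j=0}^{13} (-1)^j·13!/j! = 6227020800 - 6227020800 + 3113510400 - 1037836800 + 259459200 - 51891840 + 8648640 - 1235520 + 154440 - 17160 + 1716 - 156 + 13 - 1 = 2290792932. Product = 560 × 2290792932 = 1282844041920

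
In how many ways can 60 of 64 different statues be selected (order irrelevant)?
C(64,60) = 64!/(60!×4!) = 635376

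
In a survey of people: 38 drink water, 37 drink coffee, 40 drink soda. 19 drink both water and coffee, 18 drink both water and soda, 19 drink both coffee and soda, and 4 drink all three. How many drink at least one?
|A∪B∪C| = 38+37+40-19-18-19+4 = 63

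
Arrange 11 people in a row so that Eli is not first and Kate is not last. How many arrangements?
By inclusion-exclusion: 11! - 2×(11-1)! + (11-2)! = 39916800 - 7257600 + 362880 = 33022080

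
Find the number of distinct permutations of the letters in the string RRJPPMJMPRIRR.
13! / (2! × 5! × 1! × 2! × 3!) = 2162160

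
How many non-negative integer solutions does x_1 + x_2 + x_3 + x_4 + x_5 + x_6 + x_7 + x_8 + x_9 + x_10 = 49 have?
C(49+10-1, 10-1) = C(58, 9) = 10648873950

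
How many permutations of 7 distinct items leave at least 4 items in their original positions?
Exactly j fixed points: C(7,j)·!(7-j); sum over j ≥ 4 (derangement numbers via !m = (m-1)·(!(m-1) + !(m-2)): !0..!3 = 1, 0, 1, 2). Σ_{j=4}^{7} C(7,j)·!(7-j) = C(7,4)·!3 + C(7,5)·!2 + C(7,6)·!1 + C(7,7)·!0 = 35·2 + 21·1 + 7·0 + 1·1 = 92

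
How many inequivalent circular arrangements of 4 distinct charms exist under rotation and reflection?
(4-1)!/2 = 6/2 = 3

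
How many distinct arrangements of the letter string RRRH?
4! / (1! × 3!) = 4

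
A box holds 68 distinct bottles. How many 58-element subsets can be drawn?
C(68,58) = 68!/(58!×10!) = 290752384208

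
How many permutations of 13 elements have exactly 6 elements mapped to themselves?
Choose the 6 fixed points C(13,6) = 1716, derange the rest: !7 = Σ_{j=0}^{7} (-1)^j·7!/j! = 5040 - 5040 + 2520 - 840 + 210 - 42 + 7 - 1 = 1854. Product = 1716 × 1854 = 3181464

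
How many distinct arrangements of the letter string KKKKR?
5! / (1! × 4!) = 5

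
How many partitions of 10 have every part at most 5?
Let r_j(i) = number of partitions of i into parts ≤ j, for i = 0..10. r_1(i) = 1 for all i; r_j(i) = r_{j-1}(i) + r_j(i-j). Rows j = 2..5: ≤2: 1 1 2 2 3 3 4 4 5 5 6; ≤3: 1 1 2 3 4 5 7 8 10 12 14; ≤4: 1 1 2 3 5 6 9 11 15 18 23; ≤5: 1 1 2 3 5 7 10 13 18 23 30. r_5(10) = 30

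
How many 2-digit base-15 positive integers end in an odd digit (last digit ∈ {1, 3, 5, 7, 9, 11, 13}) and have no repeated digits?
Last∈{1,3,5,7,9,11,13}. Last=0: 0. Last nonzero: 7×13×P(13,0) = 91. Total = 91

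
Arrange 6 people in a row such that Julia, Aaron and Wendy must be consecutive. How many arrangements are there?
Treat the 3 as one block: (6-3+1)! × 3! = 24 × 6 = 144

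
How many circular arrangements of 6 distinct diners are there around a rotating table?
Circular: fix one position, arrange the rest. (6-1)! = 120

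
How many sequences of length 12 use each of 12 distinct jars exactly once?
12! = 479001600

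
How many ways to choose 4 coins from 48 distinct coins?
C(48,4) = 48!/(4!×44!) = 194580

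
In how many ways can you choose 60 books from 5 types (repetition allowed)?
C(60+5-1, 5-1) = C(64, 4) = 635376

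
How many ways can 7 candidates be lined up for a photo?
7! = 5040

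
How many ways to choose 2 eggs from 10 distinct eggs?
C(10,2) = 10!/(2!×8!) = 45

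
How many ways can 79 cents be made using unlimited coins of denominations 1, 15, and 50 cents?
Coefficient of x^79 in 1/(1-x^1) · 1/(1-x^15) · 1/(1-x^50). Case on j = number of 50-cent coins (j = 0..1); remainder r = 79 - 50j is made from {1,15} in ⌊r/15⌋+1 ways. r = 79, 29 → 6 + 2 = 8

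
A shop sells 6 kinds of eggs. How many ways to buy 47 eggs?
C(47+6-1, 6-1) = C(52, 5) = 2598960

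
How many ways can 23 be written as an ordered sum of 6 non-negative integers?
C(23+6-1, 6-1) = C(28, 5) = 98280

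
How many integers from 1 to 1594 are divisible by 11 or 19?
⌊1594/11⌋ + ⌊1594/19⌋ - ⌊1594/209⌋ = 144 + 83 - 7 = 220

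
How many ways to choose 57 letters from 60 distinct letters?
C(60,57) = 60!/(57!×3!) = 34220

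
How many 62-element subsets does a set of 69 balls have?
C(69,62) = 69!/(62!×7!) = 1078897248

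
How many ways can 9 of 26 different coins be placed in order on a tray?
P(26,9) = 26!/(26-9)! = 1133836704000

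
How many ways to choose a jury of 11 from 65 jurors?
C(65,11) = 65!/(11!×54!) = 895068996640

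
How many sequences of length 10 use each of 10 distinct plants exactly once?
10! = 3628800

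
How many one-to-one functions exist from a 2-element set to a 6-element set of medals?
P(6,2) = 6!/(6-2)! = 30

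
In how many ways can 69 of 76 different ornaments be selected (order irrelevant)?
C(76,69) = 76!/(69!×7!) = 2186189400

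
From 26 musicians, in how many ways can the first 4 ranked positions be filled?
P(26,4) = 26!/(26-4)! = 358800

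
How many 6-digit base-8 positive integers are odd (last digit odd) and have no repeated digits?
Last∈{1,3,5,7}. Last=0: 0. Last nonzero: 4×6×P(6,4) = 8640. Total = 8640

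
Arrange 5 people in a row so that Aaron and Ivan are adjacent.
Treat as block: (5-1)! × 2! = 24 × 2 = 48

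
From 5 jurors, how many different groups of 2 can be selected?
C(5,2) = 5!/(2!×3!) = 10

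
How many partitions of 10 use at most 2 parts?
By conjugation, equals partitions of 10 into parts ≤ 2. Let r_j(i) = number of partitions of i into parts ≤ j, for i = 0..10. r_1(i) = 1 for all i; r_j(i) = r_{j-1}(i) + r_j(i-j). Rows j = 2..2: ≤2: 1 1 2 2 3 3 4 4 5 5 6. r_2(10) = 6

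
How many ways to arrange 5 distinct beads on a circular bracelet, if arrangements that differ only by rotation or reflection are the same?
(5-1)!/2 = 24/2 = 12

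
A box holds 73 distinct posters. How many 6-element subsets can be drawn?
C(73,6) = 73!/(6!×67!) = 170230452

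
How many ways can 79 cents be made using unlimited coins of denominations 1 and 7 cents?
Coefficient of x^79 in 1/(1-x^1) · 1/(1-x^7). Use j coins of 7 for j = 0..⌊79/7⌋ = 11, the rest in 1s: 11 + 1 = 12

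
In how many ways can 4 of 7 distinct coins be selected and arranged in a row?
P(7,4) = 7!/(7-4)! = 840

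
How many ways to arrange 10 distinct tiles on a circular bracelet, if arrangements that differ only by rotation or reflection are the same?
(10-1)!/2 = 362880/2 = 181440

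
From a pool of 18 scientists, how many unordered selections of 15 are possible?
C(18,15) = 18!/(15!×3!) = 816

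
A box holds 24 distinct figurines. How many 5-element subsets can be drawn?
C(24,5) = 24!/(5!×19!) = 42504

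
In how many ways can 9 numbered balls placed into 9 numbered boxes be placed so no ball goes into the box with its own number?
!9 = Σ_{j=0}^{9} (-1)^j·9!/j! = 362880 - 362880 + 181440 - 60480 + 15120 - 3024 + 504 - 72 + 9 - 1 = 133496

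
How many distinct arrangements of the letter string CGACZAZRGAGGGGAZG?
17! / (1! × 7! × 3! × 2! × 4!) = 245044800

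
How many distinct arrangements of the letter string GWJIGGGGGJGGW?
13! / (2! × 2! × 8! × 1!) = 38610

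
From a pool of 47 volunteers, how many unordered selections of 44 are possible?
C(47,44) = 47!/(44!×3!) = 16215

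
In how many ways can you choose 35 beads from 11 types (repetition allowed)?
C(35+11-1, 11-1) = C(45, 10) = 3190187286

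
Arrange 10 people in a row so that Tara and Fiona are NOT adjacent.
Total - adjacent = 10! - (10-1)!×2 = 3628800 - 725760 = 2903040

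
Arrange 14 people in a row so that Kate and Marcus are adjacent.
Treat as block: (14-1)! × 2! = 6227020800 × 2 = 12454041600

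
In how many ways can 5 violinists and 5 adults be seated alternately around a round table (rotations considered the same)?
Fix one of the violinists: (5-1)! ways for the remaining violinists, × 5! ways for the adults = 24 × 120 = 2880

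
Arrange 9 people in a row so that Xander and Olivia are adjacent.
Treat as block: (9-1)! × 2! = 40320 × 2 = 80640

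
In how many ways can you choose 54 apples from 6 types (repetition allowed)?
C(54+6-1, 6-1) = C(59, 5) = 5006386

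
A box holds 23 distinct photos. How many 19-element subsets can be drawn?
C(23,19) = 23!/(19!×4!) = 8855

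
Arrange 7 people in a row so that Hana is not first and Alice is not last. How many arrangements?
By inclusion-exclusion: 7! - 2×(7-1)! + (7-2)! = 5040 - 1440 + 120 = 3720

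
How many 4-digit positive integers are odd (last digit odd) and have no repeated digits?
Last∈{1,3,5,7,9}. Last=0: 0. Last nonzero: 5×8×P(8,2) = 2240. Total = 2240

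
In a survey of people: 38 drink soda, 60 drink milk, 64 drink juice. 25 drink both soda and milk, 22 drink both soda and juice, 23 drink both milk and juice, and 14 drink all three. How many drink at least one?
|A∪B∪C| = 38+60+64-25-22-23+14 = 106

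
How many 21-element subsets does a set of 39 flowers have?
C(39,21) = 39!/(21!×18!) = 62359143990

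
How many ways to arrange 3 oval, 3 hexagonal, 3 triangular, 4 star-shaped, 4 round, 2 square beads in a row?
19! / (3! × 3! × 3! × 4! × 4! × 2!) = 488864376000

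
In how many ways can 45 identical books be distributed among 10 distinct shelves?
C(45+10-1, 10-1) = C(54, 9) = 5317936260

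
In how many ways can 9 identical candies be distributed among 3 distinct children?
C(9+3-1, 3-1) = C(11, 2) = 55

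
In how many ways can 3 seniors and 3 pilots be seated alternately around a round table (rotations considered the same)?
Fix one of the seniors: (3-1)! ways for the remaining seniors, × 3! ways for the pilots = 2 × 6 = 12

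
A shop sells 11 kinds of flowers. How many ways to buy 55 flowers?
C(55+11-1, 11-1) = C(65, 10) = 179013799328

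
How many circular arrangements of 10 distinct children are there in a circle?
Circular: fix one position, arrange the rest. (10-1)! = 362880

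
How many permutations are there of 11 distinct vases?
11! = 39916800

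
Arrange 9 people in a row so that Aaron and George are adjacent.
Treat as block: (9-1)! × 2! = 40320 × 2 = 80640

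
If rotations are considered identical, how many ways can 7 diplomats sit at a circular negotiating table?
Circular: fix one position, arrange the rest. (7-1)! = 720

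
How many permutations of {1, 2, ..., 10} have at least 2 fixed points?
Exactly j fixed points: C(10,j)·!(10-j); sum over j ≥ 2 (derangement numbers via !m = (m-1)·(!(m-1) + !(m-2)): !0..!8 = 1, 0, 1, 2, 9, 44, 265, 1854, 14833). Σ_{j=2}^{10} C(10,j)·!(10-j) = C(10,2)·!8 + C(10,3)·!7 + C(10,4)·!6 + C(10,5)·!5 + C(10,6)·!4 + C(10,7)·!3 + C(10,8)·!2 + C(10,9)·!1 + C(10,10)·!0 = 45·14833 + 120·1854 + 210·265 + 252·44 + 210·9 + 120·2 + 45·1 + 10·0 + 1·1 = 958879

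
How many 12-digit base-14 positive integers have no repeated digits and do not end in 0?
Last digit: 13 nonzero choices. First digit: 12 (nonzero, ≠last). Middle 10: P(12,10) = 239500800. Total = 37362124800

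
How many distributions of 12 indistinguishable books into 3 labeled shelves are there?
C(12+3-1, 3-1) = C(14, 2) = 91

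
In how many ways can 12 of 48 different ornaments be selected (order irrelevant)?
C(48,12) = 48!/(12!×36!) = 69668534468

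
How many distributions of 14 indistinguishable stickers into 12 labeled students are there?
C(14+12-1, 12-1) = C(25, 11) = 4457400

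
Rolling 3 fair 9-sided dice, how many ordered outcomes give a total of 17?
Coefficient of x^17 in (x + x² + ... + x^9)^3. By inclusion-exclusion on dice exceeding 9: Σ_j (-1)^j C(3,j)·C(17-1-9j, 2) = C(3,0)·C(16,2) - C(3,1)·C(7,2) = 1·120 - 3·21 = 57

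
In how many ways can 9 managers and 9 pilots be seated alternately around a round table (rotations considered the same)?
Fix one of the managers: (9-1)! ways for the remaining managers, × 9! ways for the pilots = 40320 × 362880 = 14631321600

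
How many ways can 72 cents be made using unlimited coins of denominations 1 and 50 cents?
Coefficient of x^72 in 1/(1-x^1) · 1/(1-x^50). Use j coins of 50 for j = 0..⌊72/50⌋ = 1, the rest in 1s: 1 + 1 = 2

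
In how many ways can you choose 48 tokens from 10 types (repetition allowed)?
C(48+10-1, 10-1) = C(57, 9) = 8996462475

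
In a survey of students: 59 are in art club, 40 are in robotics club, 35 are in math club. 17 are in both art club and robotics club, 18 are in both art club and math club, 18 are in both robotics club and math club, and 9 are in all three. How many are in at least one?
|A∪B∪C| = 59+40+35-17-18-18+9 = 90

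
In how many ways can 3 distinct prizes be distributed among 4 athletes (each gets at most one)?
P(4,3) = 4!/(4-3)! = 24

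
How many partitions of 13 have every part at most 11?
Let r_j(i) = number of partitions of i into parts ≤ j, for i = 0..13. r_1(i) = 1 for all i; r_j(i) = r_{j-1}(i) + r_j(i-j). Rows j = 2..11: ≤2: 1 1 2 2 3 3 4 4 5 5 6 6 7 7; ≤3: 1 1 2 3 4 5 7 8 10 12 14 16 19 21; ≤4: 1 1 2 3 5 6 9 11 15 18 23 27 34 39; ≤5: 1 1 2 3 5 7 10 13 18 23 30 37 47 57; ≤6: 1 1 2 3 5 7 11 14 20 26 35 44 58 71; ≤7: 1 1 2 3 5 7 11 15 21 28 38 49 65 82; ≤8: 1 1 2 3 5 7 11 15 22 29 40 52 70 89; ≤9: 1 1 2 3 5 7 11 15 22 30 41 54 73 94; ≤10: 1 1 2 3 5 7 11 15 22 30 42 55 75 97; ≤11: 1 1 2 3 5 7 11 15 22 30 42 56 76 99. r_11(13) = 99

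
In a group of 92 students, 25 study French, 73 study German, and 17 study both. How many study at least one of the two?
|A∪B| = |A| + |B| - |A∩B| = 25 + 73 - 17 = 81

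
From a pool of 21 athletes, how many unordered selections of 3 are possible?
C(21,3) = 21!/(3!×18!) = 1330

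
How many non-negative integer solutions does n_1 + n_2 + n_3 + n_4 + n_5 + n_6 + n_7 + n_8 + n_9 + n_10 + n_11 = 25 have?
C(25+11-1, 11-1) = C(35, 10) = 183579396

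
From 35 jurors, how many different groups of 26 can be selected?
C(35,26) = 35!/(26!×9!) = 70607460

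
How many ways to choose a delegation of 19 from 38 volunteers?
C(38,19) = 38!/(19!×19!) = 35345263800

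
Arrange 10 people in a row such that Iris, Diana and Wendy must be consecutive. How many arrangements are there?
Treat the 3 as one block: (10-3+1)! × 3! = 40320 × 6 = 241920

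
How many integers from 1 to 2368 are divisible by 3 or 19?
⌊2368/3⌋ + ⌊2368/19⌋ - ⌊2368/57⌋ = 789 + 124 - 41 = 872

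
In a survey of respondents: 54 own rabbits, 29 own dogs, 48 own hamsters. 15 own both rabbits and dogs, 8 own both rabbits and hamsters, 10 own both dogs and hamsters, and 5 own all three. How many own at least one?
|A∪B∪C| = 54+29+48-15-8-10+5 = 103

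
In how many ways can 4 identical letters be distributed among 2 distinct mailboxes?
C(4+2-1, 2-1) = C(5, 1) = 5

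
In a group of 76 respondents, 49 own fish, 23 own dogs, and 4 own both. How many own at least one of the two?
|A∪B| = |A| + |B| - |A∩B| = 49 + 23 - 4 = 68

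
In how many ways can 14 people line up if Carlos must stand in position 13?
Fix one position: (14-1)! = 6227020800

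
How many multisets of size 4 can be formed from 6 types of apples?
C(4+6-1, 6-1) = C(9, 5) = 126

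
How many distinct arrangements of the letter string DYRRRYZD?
8! / (3! × 2! × 2! × 1!) = 1680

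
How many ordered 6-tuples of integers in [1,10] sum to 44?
Coefficient of x^44 in (x + x² + ... + x^10)^6. By inclusion-exclusion on dice exceeding 10: Σ_j (-1)^j C(6,j)·C(44-1-10j, 5) = C(6,0)·C(43,5) - C(6,1)·C(33,5) + C(6,2)·C(23,5) - C(6,3)·C(13,5) = 1·962598 - 6·237336 + 15·33649 - 20·1287 = 17577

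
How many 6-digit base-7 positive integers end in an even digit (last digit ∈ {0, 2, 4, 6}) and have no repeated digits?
Last∈{0,2,4,6}. Last=0: 720. Last nonzero: 3×5×P(5,4) = 1800. Total = 2520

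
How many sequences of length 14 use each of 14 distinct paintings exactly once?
14! = 87178291200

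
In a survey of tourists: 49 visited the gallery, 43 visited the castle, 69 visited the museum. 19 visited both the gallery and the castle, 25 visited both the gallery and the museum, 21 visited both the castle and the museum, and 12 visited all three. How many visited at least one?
|A∪B∪C| = 49+43+69-19-25-21+12 = 108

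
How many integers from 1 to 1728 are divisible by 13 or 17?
⌊1728/13⌋ + ⌊1728/17⌋ - ⌊1728/221⌋ = 132 + 101 - 7 = 226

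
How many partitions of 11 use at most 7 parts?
By conjugation, equals partitions of 11 into parts ≤ 7. Let r_j(i) = number of partitions of i into parts ≤ j, for i = 0..11. r_1(i) = 1 for all i; r_j(i) = r_{j-1}(i) + r_j(i-j). Rows j = 2..7: ≤2: 1 1 2 2 3 3 4 4 5 5 6 6; ≤3: 1 1 2 3 4 5 7 8 10 12 14 16; ≤4: 1 1 2 3 5 6 9 11 15 18 23 27; ≤5: 1 1 2 3 5 7 10 13 18 23 30 37; ≤6: 1 1 2 3 5 7 11 14 20 26 35 44; ≤7: 1 1 2 3 5 7 11 15 21 28 38 49. r_7(11) = 49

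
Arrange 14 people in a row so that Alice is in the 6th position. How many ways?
Fix one position: (14-1)! = 6227020800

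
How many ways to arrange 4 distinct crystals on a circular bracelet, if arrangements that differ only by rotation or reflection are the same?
(4-1)!/2 = 6/2 = 3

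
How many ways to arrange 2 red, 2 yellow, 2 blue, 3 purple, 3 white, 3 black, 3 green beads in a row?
18! / (2! × 2! × 2! × 3! × 3! × 3! × 3!) = 617512896000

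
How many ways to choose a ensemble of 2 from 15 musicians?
C(15,2) = 15!/(2!×13!) = 105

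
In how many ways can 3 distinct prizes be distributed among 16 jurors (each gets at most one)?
P(16,3) = 16!/(16-3)! = 3360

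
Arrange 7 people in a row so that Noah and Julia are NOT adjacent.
Total - adjacent = 7! - (7-1)!×2 = 5040 - 1440 = 3600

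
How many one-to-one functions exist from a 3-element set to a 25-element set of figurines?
P(25,3) = 25!/(25-3)! = 13800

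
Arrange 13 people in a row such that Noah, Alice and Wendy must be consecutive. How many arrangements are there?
Treat the 3 as one block: (13-3+1)! × 3! = 39916800 × 6 = 239500800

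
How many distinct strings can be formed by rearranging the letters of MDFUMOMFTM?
10! / (1! × 4! × 1! × 1! × 1! × 2!) = 75600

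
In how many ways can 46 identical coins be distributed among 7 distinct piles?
C(46+7-1, 7-1) = C(52, 6) = 20358520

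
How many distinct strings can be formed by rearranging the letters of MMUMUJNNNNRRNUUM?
16! / (2! × 4! × 4! × 1! × 5!) = 151351200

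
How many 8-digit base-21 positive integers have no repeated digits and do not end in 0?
Last digit: 20 nonzero choices. First digit: 19 (nonzero, ≠last). Middle 6: P(19,6) = 19535040. Total = 7423315200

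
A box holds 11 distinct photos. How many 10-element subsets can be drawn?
C(11,10) = 11!/(10!×1!) = 11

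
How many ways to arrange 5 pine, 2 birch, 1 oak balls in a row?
8! / (5! × 2! × 1!) = 168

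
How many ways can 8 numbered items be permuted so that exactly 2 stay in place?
Choose the 2 fixed points C(8,2) = 28, derange the rest: !6 = Σ_{j=0}^{6} (-1)^j·6!/j! = 720 - 720 + 360 - 120 + 30 - 6 + 1 = 265. Product = 28 × 265 = 7420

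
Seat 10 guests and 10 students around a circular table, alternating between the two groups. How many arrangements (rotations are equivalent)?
Fix one of the guests: (10-1)! ways for the remaining guests, × 10! ways for the students = 362880 × 3628800 = 1316818944000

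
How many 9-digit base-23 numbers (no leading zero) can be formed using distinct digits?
First digit: 22 choices (nonzero). Then descending: 22 × 22 × 21 × 20 × 19 × 18 × 17 × 16 × 15 = 283648780800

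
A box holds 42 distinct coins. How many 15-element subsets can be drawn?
C(42,15) = 42!/(15!×27!) = 98672427616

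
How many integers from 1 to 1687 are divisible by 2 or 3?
⌊1687/2⌋ + ⌊1687/3⌋ - ⌊1687/6⌋ = 843 + 562 - 281 = 1124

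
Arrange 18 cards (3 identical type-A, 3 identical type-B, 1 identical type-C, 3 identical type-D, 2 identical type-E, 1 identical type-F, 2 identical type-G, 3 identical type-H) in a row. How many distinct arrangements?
18! / (3! × 3! × 1! × 3! × 2! × 1! × 2! × 3!) = 1235025792000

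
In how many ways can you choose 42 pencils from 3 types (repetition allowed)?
C(42+3-1, 3-1) = C(44, 2) = 946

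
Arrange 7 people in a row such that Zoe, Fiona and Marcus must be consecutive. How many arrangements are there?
Treat the 3 as one block: (7-3+1)! × 3! = 120 × 6 = 720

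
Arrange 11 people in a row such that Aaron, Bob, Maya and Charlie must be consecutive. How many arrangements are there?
Treat the 4 as one block: (11-4+1)! × 4! = 40320 × 24 = 967680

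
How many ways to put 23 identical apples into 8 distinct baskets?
C(23+8-1, 8-1) = C(30, 7) = 2035800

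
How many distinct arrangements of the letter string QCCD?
4! / (1! × 1! × 2!) = 12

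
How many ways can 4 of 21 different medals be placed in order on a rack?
P(21,4) = 21!/(21-4)! = 143640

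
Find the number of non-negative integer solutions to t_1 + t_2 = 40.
C(40+2-1, 2-1) = C(41, 1) = 41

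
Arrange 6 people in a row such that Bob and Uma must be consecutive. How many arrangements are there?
Treat the 2 as one block: (6-2+1)! × 2! = 120 × 2 = 240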